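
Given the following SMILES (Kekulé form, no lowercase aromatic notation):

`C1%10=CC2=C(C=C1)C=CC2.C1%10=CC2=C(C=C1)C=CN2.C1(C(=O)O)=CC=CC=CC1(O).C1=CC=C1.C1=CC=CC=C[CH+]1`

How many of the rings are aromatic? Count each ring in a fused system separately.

The SMILES encodes a six-membered carbon ring with three alternating C=C double bonds, fused to a five-membered carbon ring containing one C=C double bond and one sp³ carbon; a six-membered carbon ring with three alternating C=C double bonds, fused to a five-membered ring containing one N–H nitrogen and two C=C double bonds; a seven-membered carbon ring with three C=C double bonds and one sp³ carbon; a four-membered carbon ring with two alternating C=C double bonds; a seven-membered all-carbon ring bearing a positive charge on one carbon, with three C=C double bonds.
The 6-membered ring is fully conjugated (every ring atom contributes a p orbital); 3 ring double bonds give 6 π electrons. Since 6 = 4n+2 (n=1), it is aromatic (benzene ring).
The 5-membered ring has one sp³ carbon, so it is not fully conjugated — not aromatic (cyclopentene ring).
The fused 6/5-membered bicyclic (with one N–H) is a single π system with 9 sp² atoms and 10 π electrons from ring double bonds plus a heteroatom lone pair. 10 = 4(2)+2, so the system is aromatic and both rings count as aromatic (indole).
The 7-membered ring has one sp³ carbon, so it is not fully conjugated — not aromatic (cycloheptatriene).
The 4-membered ring has only sp² ring atoms; a planar conformation would have a fully conjugated π system of 4 electrons. But 4 = 4(1), which is 4n not 4n+2, so it is not aromatic (cyclobutadiene) — cyclobutadiene is antiaromatic and distorts to a rectangle.
The second 7-membered ring has a continuous p-orbital overlap around the ring; 3 ring double bonds (6 π electrons) plus the carbocation's empty p orbital (0, but keeps the ring conjugated) give 6 π electrons. 6 = 4(1)+2, so it is aromatic (tropylium cation).
4 of the 7 rings are aromatic. Total: 4.

4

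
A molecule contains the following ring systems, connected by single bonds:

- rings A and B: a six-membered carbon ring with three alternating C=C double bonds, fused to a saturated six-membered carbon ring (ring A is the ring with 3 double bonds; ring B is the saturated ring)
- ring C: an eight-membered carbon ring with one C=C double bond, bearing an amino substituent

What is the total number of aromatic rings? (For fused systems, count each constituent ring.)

1

Ring A is fully conjugated (every ring atom contributes a p orbital); 3 ring double bonds give 6 π electrons. Since 6 = 4n+2 (n=1), ring A is aromatic (benzene ring).
Ring B has four sp³ carbons, so it is not fully conjugated — not aromatic (cyclohexane ring).
Ring C has six sp³ carbons, so it is not fully conjugated — not aromatic (cyclooctene).
Aromatic: A. Total: 1.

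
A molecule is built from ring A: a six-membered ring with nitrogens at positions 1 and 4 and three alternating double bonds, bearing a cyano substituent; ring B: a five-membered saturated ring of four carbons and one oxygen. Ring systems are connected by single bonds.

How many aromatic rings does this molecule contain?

1

Ring A has a continuous p-orbital overlap around the ring; 3 ring double bonds give 6 π electrons. That satisfies 4n+2 with n=1, so ring A is aromatic (pyrazine).
Ring B has only sp³ atoms, so it is not fully conjugated — not aromatic (tetrahydrofuran).
Aromatic: A. Total: 1.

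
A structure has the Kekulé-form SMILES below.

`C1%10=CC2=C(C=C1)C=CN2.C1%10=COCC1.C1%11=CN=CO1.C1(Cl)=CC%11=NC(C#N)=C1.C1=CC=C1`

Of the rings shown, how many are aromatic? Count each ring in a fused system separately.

The SMILES encodes a six-membered carbon ring with three alternating C=C double bonds, fused to a five-membered ring containing one N–H nitrogen and two C=C double bonds; a five-membered ring of four carbons and one oxygen, with one C=C double bond and two sp³ carbons; a five-membered ring with an oxygen at position 1 and a nitrogen at position 3 (in a C=N bond), with two double bonds; a six-membered ring of five carbons and one nitrogen with three alternating double bonds; a four-membered carbon ring with two alternating C=C double bonds.
The fused 6/5-membered bicyclic (with one N–H) is a single π system with 9 sp² atoms and 10 π electrons from ring double bonds plus a heteroatom lone pair. 10 = 4(2)+2, so the system is aromatic and both rings count as aromatic (indole).
The 5-membered ring with one oxygen has two sp³ carbons, so it is not fully conjugated — not aromatic (2,3-dihydrofuran).
The 5-membered ring with one oxygen and one =N– is fully conjugated (every ring atom contributes a p orbital); 2 ring double bonds (4 π electrons) plus a heteroatom lone pair (2) give 6 π electrons. That satisfies 4n+2 with n=1, so it is aromatic (oxazole).
The 6-membered ring with one nitrogen is fully conjugated (every ring atom contributes a p orbital); 3 ring double bonds give 6 π electrons. Since 6 = 4n+2 (n=1), it is aromatic (pyridine).
The 4-membered ring has only sp² ring atoms; a planar conformation would have a fully conjugated π system of 4 electrons. But 4 = 4(1), which is 4n not 4n+2, so it is not aromatic (cyclobutadiene) — cyclobutadiene is antiaromatic and distorts to a rectangle.
4 of the 6 rings are aromatic. Total: 4.

4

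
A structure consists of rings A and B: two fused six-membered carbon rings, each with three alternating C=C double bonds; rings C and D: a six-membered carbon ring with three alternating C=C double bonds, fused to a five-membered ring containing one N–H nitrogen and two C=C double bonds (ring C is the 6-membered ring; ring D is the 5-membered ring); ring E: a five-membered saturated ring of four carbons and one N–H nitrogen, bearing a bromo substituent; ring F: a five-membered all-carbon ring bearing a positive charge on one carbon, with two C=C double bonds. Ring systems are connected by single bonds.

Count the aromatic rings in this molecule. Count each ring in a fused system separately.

4

Rings A and B form a fused bicyclic system with 10 sp² atoms and 10 π electrons from ring double bonds. 10 = 4(2)+2, so the system is aromatic and both rings count as aromatic (naphthalene).
Rings C and D form a fused bicyclic system (with one N–H) with 9 sp² atoms and 10 π electrons from ring double bonds plus a heteroatom lone pair. 10 = 4(2)+2, so the system is aromatic and both rings count as aromatic (indole).
Ring E has only sp³ atoms, so it is not fully conjugated — not aromatic (pyrrolidine).
Ring F has only sp² ring atoms; a planar conformation would have a fully conjugated π system of 4 electrons. But 4 = 4(1), which is 4n not 4n+2, so ring F is not aromatic (cyclopentadienyl cation).
Aromatic: A, B, C, D. Total: 4.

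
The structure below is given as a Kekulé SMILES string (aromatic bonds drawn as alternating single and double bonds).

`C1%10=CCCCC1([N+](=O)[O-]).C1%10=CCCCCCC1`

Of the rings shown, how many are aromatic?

The SMILES encodes a six-membered carbon ring with one C=C double bond; an eight-membered carbon ring with one C=C double bond.
The 6-membered ring has four sp³ carbons, so it is not fully conjugated — not aromatic (cyclohexene).
The 8-membered ring has six sp³ carbons, so it is not fully conjugated — not aromatic (cyclooctene).
None of the rings are aromatic. Total: 0.

0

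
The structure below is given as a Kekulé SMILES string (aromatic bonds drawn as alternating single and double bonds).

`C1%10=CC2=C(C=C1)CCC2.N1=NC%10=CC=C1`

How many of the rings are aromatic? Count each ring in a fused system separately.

2

The SMILES encodes a six-membered carbon ring with three alternating C=C double bonds, fused to a saturated five-membered carbon ring; a six-membered ring with two adjacent nitrogens and three alternating double bonds.
The 6-membered ring is fully conjugated (every ring atom contributes a p orbital); 3 ring double bonds give 6 π electrons. That satisfies 4n+2 with n=1, so it is aromatic (benzene ring).
The 5-membered ring has three sp³ carbons, so it is not fully conjugated — not aromatic (cyclopentane ring).
The 6-membered ring with two nitrogens (1,2) is fully conjugated (every ring atom contributes a p orbital); 3 ring double bonds give 6 π electrons. That satisfies 4n+2 with n=1, so it is aromatic (pyridazine).
2 of the 3 rings are aromatic. Total: 2.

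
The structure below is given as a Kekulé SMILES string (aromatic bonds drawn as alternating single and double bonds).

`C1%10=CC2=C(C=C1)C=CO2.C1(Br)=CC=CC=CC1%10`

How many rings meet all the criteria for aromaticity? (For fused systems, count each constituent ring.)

The SMILES encodes a six-membered carbon ring with three alternating C=C double bonds, fused to a five-membered ring containing one oxygen and two C=C double bonds; a seven-membered carbon ring with three C=C double bonds and one sp³ carbon.
The fused 6/5-membered bicyclic (with one oxygen) is a single π system with 9 sp² atoms and 10 π electrons from ring double bonds plus a heteroatom lone pair. 10 = 4(2)+2, so the system is aromatic and both rings count as aromatic (benzofuran).
The 7-membered ring has one sp³ carbon, so it is not fully conjugated — not aromatic (cycloheptatriene).
2 of the 3 rings are aromatic. Total: 2.

2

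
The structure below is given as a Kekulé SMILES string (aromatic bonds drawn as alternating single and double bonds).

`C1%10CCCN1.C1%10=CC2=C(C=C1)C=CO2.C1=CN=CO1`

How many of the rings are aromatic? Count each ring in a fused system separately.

3

The SMILES encodes a five-membered saturated ring of four carbons and one N–H nitrogen; a six-membered carbon ring with three alternating C=C double bonds, fused to a five-membered ring containing one oxygen and two C=C double bonds; a five-membered ring with an oxygen at position 1 and a nitrogen at position 3 (in a C=N bond), with two double bonds.
The 5-membered ring with one N–H has only sp³ atoms, so it is not fully conjugated — not aromatic (pyrrolidine).
The fused 6/5-membered bicyclic (with one oxygen) is a single π system with 9 sp² atoms and 10 π electrons from ring double bonds plus a heteroatom lone pair. 10 = 4(2)+2, so the system is aromatic and both rings count as aromatic (benzofuran).
The 5-membered ring with one oxygen and one =N– is fully conjugated (every ring atom contributes a p orbital); 2 ring double bonds (4 π electrons) plus a heteroatom lone pair (2) give 6 π electrons. 6 = 4(1)+2, so it is aromatic (oxazole).
3 of the 4 rings are aromatic. Total: 3.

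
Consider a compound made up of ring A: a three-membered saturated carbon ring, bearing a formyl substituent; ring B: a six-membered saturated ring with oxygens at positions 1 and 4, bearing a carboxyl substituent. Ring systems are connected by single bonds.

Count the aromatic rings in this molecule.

Ring A has only sp³ atoms, so it is not fully conjugated — not aromatic (cyclopropane).
Ring B has only sp³ atoms, so it is not fully conjugated — not aromatic (1,4-dioxane).
No ring is aromatic. Total: 0.

0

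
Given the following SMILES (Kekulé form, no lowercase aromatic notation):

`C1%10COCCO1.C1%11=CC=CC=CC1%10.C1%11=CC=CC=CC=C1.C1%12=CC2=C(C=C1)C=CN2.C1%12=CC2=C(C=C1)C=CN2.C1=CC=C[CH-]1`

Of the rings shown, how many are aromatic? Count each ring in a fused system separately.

The SMILES encodes a six-membered saturated ring with oxygens at positions 1 and 4; a seven-membered carbon ring with three C=C double bonds and one sp³ carbon; an eight-membered carbon ring with four alternating C=C double bonds; a six-membered carbon ring with three alternating C=C double bonds, fused to a five-membered ring containing one N–H nitrogen and two C=C double bonds; a six-membered carbon ring with three alternating C=C double bonds, fused to a five-membered ring containing one N–H nitrogen and two C=C double bonds; a five-membered all-carbon ring bearing a negative charge on one carbon, with two C=C double bonds.
The 6-membered ring with two oxygens (1,4) has only sp³ atoms, so it is not fully conjugated — not aromatic (1,4-dioxane).
The 7-membered ring has one sp³ carbon, so it is not fully conjugated — not aromatic (cycloheptatriene).
The 8-membered ring has only sp² ring atoms; a planar conformation would have a fully conjugated π system of 8 electrons. But 8 = 4(2), which is 4n not 4n+2, so it is not aromatic (cyclooctatetraene) — cyclooctatetraene distorts into a non-planar tub to avoid antiaromaticity.
The fused 6/5-membered bicyclic (with one N–H) is a single π system with 9 sp² atoms and 10 π electrons from ring double bonds plus a heteroatom lone pair. 10 = 4(2)+2, so the system is aromatic and both rings count as aromatic (indole).
The fused 6/5-membered bicyclic (with one N–H) is a single π system with 9 sp² atoms and 10 π electrons from ring double bonds plus a heteroatom lone pair. 10 = 4(2)+2, so the system is aromatic and both rings count as aromatic (indole).
The 5-membered ring has a continuous p-orbital overlap around the ring; 2 ring double bonds (4 π electrons) plus the carbanion lone pair (2) give 6 π electrons. 6 = 4(1)+2, so it is aromatic (cyclopentadienyl anion).
5 of the 8 rings are aromatic. Total: 5.

5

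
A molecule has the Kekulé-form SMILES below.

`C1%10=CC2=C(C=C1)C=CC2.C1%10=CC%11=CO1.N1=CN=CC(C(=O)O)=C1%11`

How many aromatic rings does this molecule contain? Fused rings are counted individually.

3

The SMILES encodes a six-membered carbon ring with three alternating C=C double bonds, fused to a five-membered carbon ring containing one C=C double bond and one sp³ carbon; a five-membered ring of four carbons and one oxygen, with two C=C double bonds; a six-membered ring with nitrogens at positions 1 and 3 and three alternating double bonds.
The 6-membered ring has a continuous p-orbital overlap around the ring; 3 ring double bonds give 6 π electrons. 6 = 4(1)+2, so it is aromatic (benzene ring).
The 5-membered ring has one sp³ carbon, so it is not fully conjugated — not aromatic (cyclopentene ring).
The 5-membered ring with one oxygen has a continuous p-orbital overlap around the ring; 2 ring double bonds (4 π electrons) plus a heteroatom lone pair (2) give 6 π electrons. That satisfies 4n+2 with n=1, so it is aromatic (furan).
The 6-membered ring with two nitrogens (1,3) is fully conjugated (every ring atom contributes a p orbital); 3 ring double bonds give 6 π electrons. That satisfies 4n+2 with n=1, so it is aromatic (pyrimidine).
3 of the 4 rings are aromatic. Total: 3.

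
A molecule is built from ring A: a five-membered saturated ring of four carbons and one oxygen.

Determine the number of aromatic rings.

Ring A has only sp³ atoms, so it is not fully conjugated — not aromatic (tetrahydrofuran).

0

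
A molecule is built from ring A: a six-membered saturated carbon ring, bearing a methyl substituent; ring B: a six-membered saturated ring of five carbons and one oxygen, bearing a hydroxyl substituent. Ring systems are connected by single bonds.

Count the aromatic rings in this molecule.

Ring A has only sp³ atoms, so it is not fully conjugated — not aromatic (cyclohexane).
Ring B has only sp³ atoms, so it is not fully conjugated — not aromatic (tetrahydropyran).
No ring is aromatic. Total: 0.

0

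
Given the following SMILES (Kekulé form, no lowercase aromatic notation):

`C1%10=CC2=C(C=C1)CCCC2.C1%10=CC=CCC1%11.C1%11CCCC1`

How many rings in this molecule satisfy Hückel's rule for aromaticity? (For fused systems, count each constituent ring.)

The SMILES encodes a six-membered carbon ring with three alternating C=C double bonds, fused to a saturated six-membered carbon ring; a six-membered carbon ring with two conjugated C=C double bonds and two sp³ carbons; a five-membered saturated carbon ring.
The 6-membered ring has a continuous p-orbital overlap around the ring; 3 ring double bonds give 6 π electrons. 6 = 4(1)+2, so it is aromatic (benzene ring).
The second 6-membered ring has four sp³ carbons, so it is not fully conjugated — not aromatic (cyclohexane ring).
The third 6-membered ring has two sp³ carbons, so it is not fully conjugated — not aromatic (1,3-cyclohexadiene).
The 5-membered ring has only sp³ atoms, so it is not fully conjugated — not aromatic (cyclopentane).
1 of the 4 rings is aromatic. Total: 1.

1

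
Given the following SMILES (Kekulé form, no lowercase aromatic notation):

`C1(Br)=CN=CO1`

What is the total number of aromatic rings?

1

The SMILES encodes a five-membered ring with an oxygen at position 1 and a nitrogen at position 3 (in a C=N bond), with two double bonds.
The 5-membered ring with one oxygen and one =N– is fully conjugated (every ring atom contributes a p orbital); 2 ring double bonds (4 π electrons) plus a heteroatom lone pair (2) give 6 π electrons. 6 = 4(1)+2, so it is aromatic (oxazole).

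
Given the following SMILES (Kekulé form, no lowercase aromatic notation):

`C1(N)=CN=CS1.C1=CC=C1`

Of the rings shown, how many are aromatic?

1

The SMILES encodes a five-membered ring with a sulfur at position 1 and a nitrogen at position 3 (in a C=N bond), with two double bonds; a four-membered carbon ring with two alternating C=C double bonds.
The 5-membered ring with one sulfur and one =N– is fully conjugated (every ring atom contributes a p orbital); 2 ring double bonds (4 π electrons) plus a heteroatom lone pair (2) give 6 π electrons. 6 = 4(1)+2, so it is aromatic (thiazole).
The 4-membered ring has only sp² ring atoms; a planar conformation would have a fully conjugated π system of 4 electrons. But 4 = 4(1), which is 4n not 4n+2, so it is not aromatic (cyclobutadiene) — cyclobutadiene is antiaromatic and distorts to a rectangle.
1 of the 2 rings is aromatic. Total: 1.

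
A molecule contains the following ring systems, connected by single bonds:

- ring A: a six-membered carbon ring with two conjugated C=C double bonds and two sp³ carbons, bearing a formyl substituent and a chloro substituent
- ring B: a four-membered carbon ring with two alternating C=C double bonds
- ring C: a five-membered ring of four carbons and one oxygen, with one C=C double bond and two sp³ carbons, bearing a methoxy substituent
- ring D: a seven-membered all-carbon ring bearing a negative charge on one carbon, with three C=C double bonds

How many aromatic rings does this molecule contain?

0

Ring A has two sp³ carbons, so it is not fully conjugated — not aromatic (1,3-cyclohexadiene).
Ring B has only sp² ring atoms; a planar conformation would have a fully conjugated π system of 4 electrons. But 4 = 4(1), which is 4n not 4n+2, so ring B is not aromatic (cyclobutadiene) — cyclobutadiene is antiaromatic and distorts to a rectangle.
Ring C has two sp³ carbons, so it is not fully conjugated — not aromatic (2,3-dihydrofuran).
Ring D has only sp² ring atoms; a planar conformation would have a fully conjugated π system of 8 electrons. But 8 = 4(2), which is 4n not 4n+2, so ring D is not aromatic (cycloheptatrienyl anion).
No ring is aromatic. Total: 0.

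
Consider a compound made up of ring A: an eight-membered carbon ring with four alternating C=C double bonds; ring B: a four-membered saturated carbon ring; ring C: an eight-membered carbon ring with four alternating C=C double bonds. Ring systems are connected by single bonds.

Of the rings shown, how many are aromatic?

0

Ring A has only sp² ring atoms; a planar conformation would have a fully conjugated π system of 8 electrons. But 8 = 4(2), which is 4n not 4n+2, so ring A is not aromatic (cyclooctatetraene) — cyclooctatetraene distorts into a non-planar tub to avoid antiaromaticity.
Ring B has only sp³ atoms, so it is not fully conjugated — not aromatic (cyclobutane).
Ring C has only sp² ring atoms; a planar conformation would have a fully conjugated π system of 8 electrons. But 8 = 4(2), which is 4n not 4n+2, so ring C is not aromatic (cyclooctatetraene) — cyclooctatetraene distorts into a non-planar tub to avoid antiaromaticity.
No ring is aromatic. Total: 0.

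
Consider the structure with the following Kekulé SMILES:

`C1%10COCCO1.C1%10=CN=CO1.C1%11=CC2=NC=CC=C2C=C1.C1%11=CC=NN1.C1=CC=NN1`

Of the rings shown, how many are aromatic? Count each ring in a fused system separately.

The SMILES encodes a six-membered saturated ring with oxygens at positions 1 and 4; a five-membered ring with an oxygen at position 1 and a nitrogen at position 3 (in a C=N bond), with two double bonds; two fused six-membered rings, each with three alternating double bonds; one ring is all carbon and the other has one ring nitrogen; a five-membered ring with two adjacent nitrogens (one bearing H, one in a double bond) and two double bonds; a five-membered ring with two adjacent nitrogens (one bearing H, one in a double bond) and two double bonds.
The 6-membered ring with two oxygens (1,4) has only sp³ atoms, so it is not fully conjugated — not aromatic (1,4-dioxane).
The 5-membered ring with one oxygen and one =N– has a continuous p-orbital overlap around the ring; 2 ring double bonds (4 π electrons) plus a heteroatom lone pair (2) give 6 π electrons. That satisfies 4n+2 with n=1, so it is aromatic (oxazole).
The fused 6/6-membered bicyclic (with one nitrogen) is a single π system with 10 sp² atoms and 10 π electrons from ring double bonds. 10 = 4(2)+2, so the system is aromatic and both rings count as aromatic (quinoline).
The 5-membered ring with two adjacent nitrogens (one N–H, one =N–) is fully conjugated (every ring atom contributes a p orbital); 2 ring double bonds (4 π electrons) plus a heteroatom lone pair (2) give 6 π electrons. 6 = 4(1)+2, so it is aromatic (pyrazole).
The second 5-membered ring with two adjacent nitrogens (one N–H, one =N–) is planar and fully conjugated; 2 ring double bonds (4 π electrons) plus a heteroatom lone pair (2) give 6 π electrons. Since 6 = 4n+2 (n=1), it is aromatic (pyrazole).
5 of the 6 rings are aromatic. Total: 5.

5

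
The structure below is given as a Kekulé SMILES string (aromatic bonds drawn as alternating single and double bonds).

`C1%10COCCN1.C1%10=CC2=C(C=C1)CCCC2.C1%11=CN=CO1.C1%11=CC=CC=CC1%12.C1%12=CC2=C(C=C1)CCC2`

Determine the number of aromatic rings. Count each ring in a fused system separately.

The SMILES encodes a six-membered saturated ring with an oxygen and an N–H nitrogen at positions 1 and 4; a six-membered carbon ring with three alternating C=C double bonds, fused to a saturated six-membered carbon ring; a five-membered ring with an oxygen at position 1 and a nitrogen at position 3 (in a C=N bond), with two double bonds; a seven-membered carbon ring with three C=C double bonds and one sp³ carbon; a six-membered carbon ring with three alternating C=C double bonds, fused to a saturated five-membered carbon ring.
The 6-membered ring with one oxygen and one N–H (1,4) has only sp³ atoms, so it is not fully conjugated — not aromatic (morpholine).
The 6-membered ring has a continuous p-orbital overlap around the ring; 3 ring double bonds give 6 π electrons. Since 6 = 4n+2 (n=1), it is aromatic (benzene ring).
The second 6-membered ring has four sp³ carbons, so it is not fully conjugated — not aromatic (cyclohexane ring).
The 5-membered ring with one oxygen and one =N– is planar and fully conjugated; 2 ring double bonds (4 π electrons) plus a heteroatom lone pair (2) give 6 π electrons. 6 = 4(1)+2, so it is aromatic (oxazole).
The 7-membered ring has one sp³ carbon, so it is not fully conjugated — not aromatic (cycloheptatriene).
The third 6-membered ring has a continuous p-orbital overlap around the ring; 3 ring double bonds give 6 π electrons. 6 = 4(1)+2, so it is aromatic (benzene ring).
The 5-membered ring has three sp³ carbons, so it is not fully conjugated — not aromatic (cyclopentane ring).
3 of the 7 rings are aromatic. Total: 3.

3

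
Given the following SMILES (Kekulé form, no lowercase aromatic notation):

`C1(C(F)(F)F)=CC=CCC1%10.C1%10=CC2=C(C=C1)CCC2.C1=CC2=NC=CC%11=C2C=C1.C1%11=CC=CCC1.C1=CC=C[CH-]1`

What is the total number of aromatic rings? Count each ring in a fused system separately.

4

The SMILES encodes a six-membered carbon ring with two conjugated C=C double bonds and two sp³ carbons; a six-membered carbon ring with three alternating C=C double bonds, fused to a saturated five-membered carbon ring; two fused six-membered rings, each with three alternating double bonds; one ring is all carbon and the other has one ring nitrogen; a six-membered carbon ring with two conjugated C=C double bonds and two sp³ carbons; a five-membered all-carbon ring bearing a negative charge on one carbon, with two C=C double bonds.
The 6-membered ring has two sp³ carbons, so it is not fully conjugated — not aromatic (1,3-cyclohexadiene).
The second 6-membered ring is planar and fully conjugated; 3 ring double bonds give 6 π electrons. That satisfies 4n+2 with n=1, so it is aromatic (benzene ring).
The 5-membered ring has three sp³ carbons, so it is not fully conjugated — not aromatic (cyclopentane ring).
The fused 6/6-membered bicyclic (with one nitrogen) is a single π system with 10 sp² atoms and 10 π electrons from ring double bonds. 10 = 4(2)+2, so the system is aromatic and both rings count as aromatic (quinoline).
The third 6-membered ring has two sp³ carbons, so it is not fully conjugated — not aromatic (1,3-cyclohexadiene).
The second 5-membered ring has a continuous p-orbital overlap around the ring; 2 ring double bonds (4 π electrons) plus the carbanion lone pair (2) give 6 π electrons. That satisfies 4n+2 with n=1, so it is aromatic (cyclopentadienyl anion).
4 of the 7 rings are aromatic. Total: 4.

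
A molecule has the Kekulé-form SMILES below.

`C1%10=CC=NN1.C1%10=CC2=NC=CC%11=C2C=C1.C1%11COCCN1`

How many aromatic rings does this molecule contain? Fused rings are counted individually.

3

The SMILES encodes a five-membered ring with two adjacent nitrogens (one bearing H, one in a double bond) and two double bonds; two fused six-membered rings, each with three alternating double bonds; one ring is all carbon and the other has one ring nitrogen; a six-membered saturated ring with an oxygen and an N–H nitrogen at positions 1 and 4.
The 5-membered ring with two adjacent nitrogens (one N–H, one =N–) has a continuous p-orbital overlap around the ring; 2 ring double bonds (4 π electrons) plus a heteroatom lone pair (2) give 6 π electrons. That satisfies 4n+2 with n=1, so it is aromatic (pyrazole).
The fused 6/6-membered bicyclic (with one nitrogen) is a single π system with 10 sp² atoms and 10 π electrons from ring double bonds. 10 = 4(2)+2, so the system is aromatic and both rings count as aromatic (quinoline).
The 6-membered ring with one oxygen and one N–H (1,4) has only sp³ atoms, so it is not fully conjugated — not aromatic (morpholine).
3 of the 4 rings are aromatic. Total: 3.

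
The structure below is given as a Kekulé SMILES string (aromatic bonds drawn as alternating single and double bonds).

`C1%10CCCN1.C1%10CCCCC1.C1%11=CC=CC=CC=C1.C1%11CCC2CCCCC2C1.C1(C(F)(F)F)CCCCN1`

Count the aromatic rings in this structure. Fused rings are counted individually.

0

The SMILES encodes a five-membered saturated ring of four carbons and one N–H nitrogen; a six-membered saturated carbon ring; an eight-membered carbon ring with four alternating C=C double bonds; two fused six-membered saturated carbon rings; a six-membered saturated ring of five carbons and one N–H nitrogen.
The 5-membered ring with one N–H has only sp³ atoms, so it is not fully conjugated — not aromatic (pyrrolidine).
The 6-membered ring has only sp³ atoms, so it is not fully conjugated — not aromatic (cyclohexane).
The 8-membered ring has only sp² ring atoms; a planar conformation would have a fully conjugated π system of 8 electrons. But 8 = 4(2), which is 4n not 4n+2, so it is not aromatic (cyclooctatetraene) — cyclooctatetraene distorts into a non-planar tub to avoid antiaromaticity.
The second 6-membered ring has only sp³ atoms, so it is not fully conjugated — not aromatic (cyclohexane ring).
The third 6-membered ring has only sp³ atoms, so it is not fully conjugated — not aromatic (cyclohexane ring).
The 6-membered ring with one N–H has only sp³ atoms, so it is not fully conjugated — not aromatic (piperidine).
None of the rings are aromatic. Total: 0.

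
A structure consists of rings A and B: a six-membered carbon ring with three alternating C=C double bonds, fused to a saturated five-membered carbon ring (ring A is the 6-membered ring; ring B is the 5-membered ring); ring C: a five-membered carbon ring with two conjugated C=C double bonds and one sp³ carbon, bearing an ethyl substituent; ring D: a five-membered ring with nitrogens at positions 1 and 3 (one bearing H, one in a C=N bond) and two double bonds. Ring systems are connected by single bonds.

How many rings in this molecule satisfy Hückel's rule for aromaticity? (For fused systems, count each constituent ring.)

Ring A is fully conjugated (every ring atom contributes a p orbital); 3 ring double bonds give 6 π electrons. That satisfies 4n+2 with n=1, so ring A is aromatic (benzene ring).
Ring B has three sp³ carbons, so it is not fully conjugated — not aromatic (cyclopentane ring).
Ring C has one sp³ carbon, so it is not fully conjugated — not aromatic (cyclopentadiene).
Ring D is planar and fully conjugated; 2 ring double bonds (4 π electrons) plus a heteroatom lone pair (2) give 6 π electrons. 6 = 4(1)+2, so ring D is aromatic (imidazole).
Aromatic: A, D. Total: 2.

2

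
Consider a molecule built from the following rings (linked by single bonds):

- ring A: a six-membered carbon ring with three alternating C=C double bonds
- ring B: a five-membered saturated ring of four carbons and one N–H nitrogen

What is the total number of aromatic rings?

Ring A has a continuous p-orbital overlap around the ring; 3 ring double bonds give 6 π electrons. Since 6 = 4n+2 (n=1), ring A is aromatic (benzene).
Ring B has only sp³ atoms, so it is not fully conjugated — not aromatic (pyrrolidine).
Aromatic: A. Total: 1.

1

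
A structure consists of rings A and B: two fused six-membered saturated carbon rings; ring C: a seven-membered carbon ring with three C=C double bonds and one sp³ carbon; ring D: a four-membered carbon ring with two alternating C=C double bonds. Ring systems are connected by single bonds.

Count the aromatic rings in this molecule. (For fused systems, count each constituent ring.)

0

Ring A has only sp³ atoms, so it is not fully conjugated — not aromatic (cyclohexane ring).
Ring B has only sp³ atoms, so it is not fully conjugated — not aromatic (cyclohexane ring).
Ring C has one sp³ carbon, so it is not fully conjugated — not aromatic (cycloheptatriene).
Ring D has only sp² ring atoms; a planar conformation would have a fully conjugated π system of 4 electrons. But 4 = 4(1), which is 4n not 4n+2, so ring D is not aromatic (cyclobutadiene) — cyclobutadiene is antiaromatic and distorts to a rectangle.
No ring is aromatic. Total: 0.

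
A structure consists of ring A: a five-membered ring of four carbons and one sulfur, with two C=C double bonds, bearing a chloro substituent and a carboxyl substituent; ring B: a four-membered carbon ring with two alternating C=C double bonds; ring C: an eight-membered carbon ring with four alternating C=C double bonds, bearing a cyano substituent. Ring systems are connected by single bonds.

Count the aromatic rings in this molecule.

Ring A is fully conjugated (every ring atom contributes a p orbital); 2 ring double bonds (4 π electrons) plus a heteroatom lone pair (2) give 6 π electrons. That satisfies 4n+2 with n=1, so ring A is aromatic (thiophene).
Ring B has only sp² ring atoms; a planar conformation would have a fully conjugated π system of 4 electrons. But 4 = 4(1), which is 4n not 4n+2, so ring B is not aromatic (cyclobutadiene) — cyclobutadiene is antiaromatic and distorts to a rectangle.
Ring C has only sp² ring atoms; a planar conformation would have a fully conjugated π system of 8 electrons. But 8 = 4(2), which is 4n not 4n+2, so ring C is not aromatic (cyclooctatetraene) — cyclooctatetraene distorts into a non-planar tub to avoid antiaromaticity.
Aromatic: A. Total: 1.

1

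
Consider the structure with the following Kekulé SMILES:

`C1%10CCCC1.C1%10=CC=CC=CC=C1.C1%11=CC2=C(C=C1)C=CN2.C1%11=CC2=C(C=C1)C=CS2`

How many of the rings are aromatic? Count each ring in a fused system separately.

The SMILES encodes a five-membered saturated carbon ring; an eight-membered carbon ring with four alternating C=C double bonds; a six-membered carbon ring with three alternating C=C double bonds, fused to a five-membered ring containing one N–H nitrogen and two C=C double bonds; a six-membered carbon ring with three alternating C=C double bonds, fused to a five-membered ring containing one sulfur and two C=C double bonds.
The 5-membered ring has only sp³ atoms, so it is not fully conjugated — not aromatic (cyclopentane).
The 8-membered ring has only sp² ring atoms; a planar conformation would have a fully conjugated π system of 8 electrons. But 8 = 4(2), which is 4n not 4n+2, so it is not aromatic (cyclooctatetraene) — cyclooctatetraene distorts into a non-planar tub to avoid antiaromaticity.
The fused 6/5-membered bicyclic (with one N–H) is a single π system with 9 sp² atoms and 10 π electrons from ring double bonds plus a heteroatom lone pair. 10 = 4(2)+2, so the system is aromatic and both rings count as aromatic (indole).
The fused 6/5-membered bicyclic (with one sulfur) is a single π system with 9 sp² atoms and 10 π electrons from ring double bonds plus a heteroatom lone pair. 10 = 4(2)+2, so the system is aromatic and both rings count as aromatic (benzothiophene).
4 of the 6 rings are aromatic. Total: 4.

4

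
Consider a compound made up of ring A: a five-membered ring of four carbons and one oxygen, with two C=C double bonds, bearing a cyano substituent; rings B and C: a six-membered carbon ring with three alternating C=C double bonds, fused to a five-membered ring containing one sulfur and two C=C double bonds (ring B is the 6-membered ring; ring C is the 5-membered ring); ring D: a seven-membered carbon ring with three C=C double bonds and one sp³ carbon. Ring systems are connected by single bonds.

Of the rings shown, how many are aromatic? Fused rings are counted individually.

3

Ring A has a continuous p-orbital overlap around the ring; 2 ring double bonds (4 π electrons) plus a heteroatom lone pair (2) give 6 π electrons. 6 = 4(1)+2, so ring A is aromatic (furan).
Rings B and C form a fused bicyclic system (with one sulfur) with 9 sp² atoms and 10 π electrons from ring double bonds plus a heteroatom lone pair. 10 = 4(2)+2, so the system is aromatic and both rings count as aromatic (benzothiophene).
Ring D has one sp³ carbon, so it is not fully conjugated — not aromatic (cycloheptatriene).
Aromatic: A, B, C. Total: 3.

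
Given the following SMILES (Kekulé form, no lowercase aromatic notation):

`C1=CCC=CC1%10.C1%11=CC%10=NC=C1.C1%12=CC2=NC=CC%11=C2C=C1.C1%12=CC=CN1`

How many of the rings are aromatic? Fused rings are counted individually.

4

The SMILES encodes a six-membered carbon ring with two isolated C=C double bonds and two sp³ carbons; a six-membered ring of five carbons and one nitrogen with three alternating double bonds; two fused six-membered rings, each with three alternating double bonds; one ring is all carbon and the other has one ring nitrogen; a five-membered ring of four carbons and one nitrogen bearing a hydrogen, with two C=C double bonds.
The 6-membered ring has two sp³ carbons, so it is not fully conjugated — not aromatic (1,4-cyclohexadiene).
The 6-membered ring with one nitrogen is planar and fully conjugated; 3 ring double bonds give 6 π electrons. Since 6 = 4n+2 (n=1), it is aromatic (pyridine).
The fused 6/6-membered bicyclic (with one nitrogen) is a single π system with 10 sp² atoms and 10 π electrons from ring double bonds. 10 = 4(2)+2, so the system is aromatic and both rings count as aromatic (quinoline).
The 5-membered ring with one N–H is planar and fully conjugated; 2 ring double bonds (4 π electrons) plus a heteroatom lone pair (2) give 6 π electrons. Since 6 = 4n+2 (n=1), it is aromatic (pyrrole).
4 of the 5 rings are aromatic. Total: 4.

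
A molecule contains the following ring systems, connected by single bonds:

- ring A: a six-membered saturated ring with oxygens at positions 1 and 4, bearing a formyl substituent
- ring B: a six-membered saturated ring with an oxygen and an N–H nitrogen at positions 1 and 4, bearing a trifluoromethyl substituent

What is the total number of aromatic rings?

Ring A has only sp³ atoms, so it is not fully conjugated — not aromatic (1,4-dioxane).
Ring B has only sp³ atoms, so it is not fully conjugated — not aromatic (morpholine).
No ring is aromatic. Total: 0.

0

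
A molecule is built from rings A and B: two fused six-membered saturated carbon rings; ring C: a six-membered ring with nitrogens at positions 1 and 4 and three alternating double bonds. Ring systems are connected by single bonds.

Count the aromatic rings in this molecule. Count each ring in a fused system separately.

1

Ring A has only sp³ atoms, so it is not fully conjugated — not aromatic (cyclohexane ring).
Ring B has only sp³ atoms, so it is not fully conjugated — not aromatic (cyclohexane ring).
Ring C is planar and fully conjugated; 3 ring double bonds give 6 π electrons. Since 6 = 4n+2 (n=1), ring C is aromatic (pyrazine).
Aromatic: C. Total: 1.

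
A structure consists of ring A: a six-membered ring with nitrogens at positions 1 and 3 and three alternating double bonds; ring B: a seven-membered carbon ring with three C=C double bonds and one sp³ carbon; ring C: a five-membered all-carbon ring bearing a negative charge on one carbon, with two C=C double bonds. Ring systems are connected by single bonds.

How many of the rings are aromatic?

2

Ring A has a continuous p-orbital overlap around the ring; 3 ring double bonds give 6 π electrons. 6 = 4(1)+2, so ring A is aromatic (pyrimidine).
Ring B has one sp³ carbon, so it is not fully conjugated — not aromatic (cycloheptatriene).
Ring C has a continuous p-orbital overlap around the ring; 2 ring double bonds (4 π electrons) plus the carbanion lone pair (2) give 6 π electrons. That satisfies 4n+2 with n=1, so ring C is aromatic (cyclopentadienyl anion).
Aromatic: A, C. Total: 2.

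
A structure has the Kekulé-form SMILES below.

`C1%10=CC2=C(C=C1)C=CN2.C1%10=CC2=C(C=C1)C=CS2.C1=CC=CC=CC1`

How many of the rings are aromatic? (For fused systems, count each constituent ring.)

The SMILES encodes a six-membered carbon ring with three alternating C=C double bonds, fused to a five-membered ring containing one N–H nitrogen and two C=C double bonds; a six-membered carbon ring with three alternating C=C double bonds, fused to a five-membered ring containing one sulfur and two C=C double bonds; a seven-membered carbon ring with three C=C double bonds and one sp³ carbon.
The fused 6/5-membered bicyclic (with one N–H) is a single π system with 9 sp² atoms and 10 π electrons from ring double bonds plus a heteroatom lone pair. 10 = 4(2)+2, so the system is aromatic and both rings count as aromatic (indole).
The fused 6/5-membered bicyclic (with one sulfur) is a single π system with 9 sp² atoms and 10 π electrons from ring double bonds plus a heteroatom lone pair. 10 = 4(2)+2, so the system is aromatic and both rings count as aromatic (benzothiophene).
The 7-membered ring has one sp³ carbon, so it is not fully conjugated — not aromatic (cycloheptatriene).
4 of the 5 rings are aromatic. Total: 4.

4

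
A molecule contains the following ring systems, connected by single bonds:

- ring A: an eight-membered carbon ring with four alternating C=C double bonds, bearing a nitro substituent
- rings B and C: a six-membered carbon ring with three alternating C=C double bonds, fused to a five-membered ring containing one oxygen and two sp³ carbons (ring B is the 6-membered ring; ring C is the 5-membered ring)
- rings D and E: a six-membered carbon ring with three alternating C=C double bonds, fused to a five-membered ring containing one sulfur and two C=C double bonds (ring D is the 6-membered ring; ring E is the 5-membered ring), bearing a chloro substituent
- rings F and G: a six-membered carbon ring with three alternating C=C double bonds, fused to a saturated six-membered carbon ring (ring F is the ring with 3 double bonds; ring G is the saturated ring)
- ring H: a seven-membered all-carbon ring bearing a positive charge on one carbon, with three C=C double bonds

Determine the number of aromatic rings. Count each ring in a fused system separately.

5

Ring A has only sp² ring atoms; a planar conformation would have a fully conjugated π system of 8 electrons. But 8 = 4(2), which is 4n not 4n+2, so ring A is not aromatic (cyclooctatetraene) — cyclooctatetraene distorts into a non-planar tub to avoid antiaromaticity.
Ring B is planar and fully conjugated; 3 ring double bonds give 6 π electrons. Since 6 = 4n+2 (n=1), ring B is aromatic (benzene ring).
Ring C has two sp³ carbons, so it is not fully conjugated — not aromatic (oxolane ring).
Rings D and E form a fused bicyclic system (with one sulfur) with 9 sp² atoms and 10 π electrons from ring double bonds plus a heteroatom lone pair. 10 = 4(2)+2, so the system is aromatic and both rings count as aromatic (benzothiophene).
Ring F has a continuous p-orbital overlap around the ring; 3 ring double bonds give 6 π electrons. That satisfies 4n+2 with n=1, so ring F is aromatic (benzene ring).
Ring G has four sp³ carbons, so it is not fully conjugated — not aromatic (cyclohexane ring).
Ring H is fully conjugated (every ring atom contributes a p orbital); 3 ring double bonds (6 π electrons) plus the carbocation's empty p orbital (0, but keeps the ring conjugated) give 6 π electrons. 6 = 4(1)+2, so ring H is aromatic (tropylium cation).
Aromatic: B, D, E, F, H. Total: 5.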